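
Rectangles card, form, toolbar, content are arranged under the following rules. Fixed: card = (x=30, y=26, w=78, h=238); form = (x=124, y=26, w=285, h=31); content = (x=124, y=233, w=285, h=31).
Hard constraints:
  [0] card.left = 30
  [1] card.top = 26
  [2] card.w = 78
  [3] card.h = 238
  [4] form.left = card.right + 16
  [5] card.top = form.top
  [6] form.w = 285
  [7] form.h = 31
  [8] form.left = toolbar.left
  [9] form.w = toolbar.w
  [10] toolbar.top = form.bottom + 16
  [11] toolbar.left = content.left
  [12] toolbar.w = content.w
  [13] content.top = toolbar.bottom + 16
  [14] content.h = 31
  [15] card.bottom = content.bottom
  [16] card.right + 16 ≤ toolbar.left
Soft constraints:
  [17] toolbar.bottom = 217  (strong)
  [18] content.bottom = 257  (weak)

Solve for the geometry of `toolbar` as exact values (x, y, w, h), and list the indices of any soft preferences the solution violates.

toolbar = (x=124, y=73, w=285, h=144)
violated soft preferences: 18

1. toolbar.x = 124  [form.left = toolbar.left]
2. toolbar.w = 285  [form.w = toolbar.w]
3. toolbar.y = 73  [toolbar.top = form.bottom + 16]
4. toolbar.h = 144  [content.top = toolbar.bottom + 16]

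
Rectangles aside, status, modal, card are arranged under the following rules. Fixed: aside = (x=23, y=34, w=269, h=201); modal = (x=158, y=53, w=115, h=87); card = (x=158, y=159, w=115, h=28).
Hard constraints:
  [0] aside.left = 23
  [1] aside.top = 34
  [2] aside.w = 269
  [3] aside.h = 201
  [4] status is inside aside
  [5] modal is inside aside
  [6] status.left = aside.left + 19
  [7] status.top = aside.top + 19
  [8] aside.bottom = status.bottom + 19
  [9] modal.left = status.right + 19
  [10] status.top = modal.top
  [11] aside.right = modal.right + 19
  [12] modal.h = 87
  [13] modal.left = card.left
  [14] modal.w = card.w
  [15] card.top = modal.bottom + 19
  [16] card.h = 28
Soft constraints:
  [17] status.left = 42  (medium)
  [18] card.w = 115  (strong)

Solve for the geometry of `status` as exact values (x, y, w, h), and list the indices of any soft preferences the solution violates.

status = (x=42, y=53, w=97, h=163)
violated soft preferences: none

1. status.x = 42  [status.left = aside.left + 19]
2. status.y = 53  [status.top = aside.top + 19]
3. status.h = 163  [aside.bottom = status.bottom + 19]
4. status.w = 97  [modal.left = status.right + 19]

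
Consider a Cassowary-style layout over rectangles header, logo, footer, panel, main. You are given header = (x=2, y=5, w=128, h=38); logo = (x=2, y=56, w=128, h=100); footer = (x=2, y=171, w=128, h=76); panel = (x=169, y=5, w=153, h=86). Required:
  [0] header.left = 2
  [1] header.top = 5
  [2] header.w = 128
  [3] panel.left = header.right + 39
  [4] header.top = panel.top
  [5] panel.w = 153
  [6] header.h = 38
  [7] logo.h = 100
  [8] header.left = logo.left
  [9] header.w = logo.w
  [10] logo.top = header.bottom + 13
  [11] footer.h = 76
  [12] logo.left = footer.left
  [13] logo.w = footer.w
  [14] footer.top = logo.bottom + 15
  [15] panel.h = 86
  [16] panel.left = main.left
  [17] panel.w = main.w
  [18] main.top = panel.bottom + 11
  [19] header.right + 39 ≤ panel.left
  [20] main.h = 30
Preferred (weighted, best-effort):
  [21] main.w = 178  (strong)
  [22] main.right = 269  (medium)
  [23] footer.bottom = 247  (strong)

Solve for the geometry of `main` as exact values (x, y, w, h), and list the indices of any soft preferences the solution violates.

1. main.x = 169  [panel.left = main.left]
2. main.w = 153  [panel.w = main.w]
3. main.y = 102  [main.top = panel.bottom + 11]
4. main.h = 30  [main.h = 30]

main = (x=169, y=102, w=153, h=30)
violated soft preferences: 21, 22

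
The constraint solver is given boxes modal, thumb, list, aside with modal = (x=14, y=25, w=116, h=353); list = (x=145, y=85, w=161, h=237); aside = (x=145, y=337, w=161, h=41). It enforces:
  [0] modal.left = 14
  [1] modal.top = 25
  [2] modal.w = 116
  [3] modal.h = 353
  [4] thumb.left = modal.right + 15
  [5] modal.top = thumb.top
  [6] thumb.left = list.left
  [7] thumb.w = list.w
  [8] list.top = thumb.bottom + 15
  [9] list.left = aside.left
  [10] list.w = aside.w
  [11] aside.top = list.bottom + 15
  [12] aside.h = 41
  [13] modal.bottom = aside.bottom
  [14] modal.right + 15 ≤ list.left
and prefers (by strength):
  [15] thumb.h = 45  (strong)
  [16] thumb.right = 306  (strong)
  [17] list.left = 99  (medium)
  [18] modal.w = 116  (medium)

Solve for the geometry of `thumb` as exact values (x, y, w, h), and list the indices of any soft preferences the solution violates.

1. thumb.x = 145  [thumb.left = modal.right + 15]
2. thumb.y = 25  [modal.top = thumb.top]
3. thumb.w = 161  [thumb.w = list.w]
4. thumb.h = 45  [list.top = thumb.bottom + 15]

thumb = (x=145, y=25, w=161, h=45)
violated soft preferences: 17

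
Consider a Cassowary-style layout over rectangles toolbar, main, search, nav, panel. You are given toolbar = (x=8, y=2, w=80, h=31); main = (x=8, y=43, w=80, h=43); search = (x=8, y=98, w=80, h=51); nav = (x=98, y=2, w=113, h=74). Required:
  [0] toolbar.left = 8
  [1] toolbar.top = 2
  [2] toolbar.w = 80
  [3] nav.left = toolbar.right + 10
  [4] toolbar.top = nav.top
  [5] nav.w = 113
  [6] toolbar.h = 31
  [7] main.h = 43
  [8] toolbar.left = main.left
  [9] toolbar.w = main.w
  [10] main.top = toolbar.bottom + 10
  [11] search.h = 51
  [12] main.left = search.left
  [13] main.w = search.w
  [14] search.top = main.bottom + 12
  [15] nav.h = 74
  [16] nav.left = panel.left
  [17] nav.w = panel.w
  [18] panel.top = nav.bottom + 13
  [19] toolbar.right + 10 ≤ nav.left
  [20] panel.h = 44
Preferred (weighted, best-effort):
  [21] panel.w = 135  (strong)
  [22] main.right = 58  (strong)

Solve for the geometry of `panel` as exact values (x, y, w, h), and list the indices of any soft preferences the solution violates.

panel = (x=98, y=89, w=113, h=44)
violated soft preferences: 21, 22

1. panel.x = 98  [nav.left = panel.left]
2. panel.w = 113  [nav.w = panel.w]
3. panel.y = 89  [panel.top = nav.bottom + 13]
4. panel.h = 44  [panel.h = 44]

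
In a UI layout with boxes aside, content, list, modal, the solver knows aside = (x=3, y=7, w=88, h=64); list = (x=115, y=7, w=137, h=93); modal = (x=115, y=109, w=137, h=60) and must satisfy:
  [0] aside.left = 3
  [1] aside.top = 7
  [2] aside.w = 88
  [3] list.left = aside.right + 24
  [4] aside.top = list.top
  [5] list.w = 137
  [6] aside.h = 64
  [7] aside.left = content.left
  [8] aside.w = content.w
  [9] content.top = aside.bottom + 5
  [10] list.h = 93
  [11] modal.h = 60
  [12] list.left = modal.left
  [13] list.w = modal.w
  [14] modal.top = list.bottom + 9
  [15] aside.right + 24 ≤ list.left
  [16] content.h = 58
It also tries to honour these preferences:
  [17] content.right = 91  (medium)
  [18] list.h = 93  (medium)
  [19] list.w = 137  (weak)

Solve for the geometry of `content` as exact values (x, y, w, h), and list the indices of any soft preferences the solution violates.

1. content.x = 3  [aside.left = content.left]
2. content.w = 88  [aside.w = content.w]
3. content.y = 76  [content.top = aside.bottom + 5]
4. content.h = 58  [content.h = 58]

content = (x=3, y=76, w=88, h=58)
violated soft preferences: none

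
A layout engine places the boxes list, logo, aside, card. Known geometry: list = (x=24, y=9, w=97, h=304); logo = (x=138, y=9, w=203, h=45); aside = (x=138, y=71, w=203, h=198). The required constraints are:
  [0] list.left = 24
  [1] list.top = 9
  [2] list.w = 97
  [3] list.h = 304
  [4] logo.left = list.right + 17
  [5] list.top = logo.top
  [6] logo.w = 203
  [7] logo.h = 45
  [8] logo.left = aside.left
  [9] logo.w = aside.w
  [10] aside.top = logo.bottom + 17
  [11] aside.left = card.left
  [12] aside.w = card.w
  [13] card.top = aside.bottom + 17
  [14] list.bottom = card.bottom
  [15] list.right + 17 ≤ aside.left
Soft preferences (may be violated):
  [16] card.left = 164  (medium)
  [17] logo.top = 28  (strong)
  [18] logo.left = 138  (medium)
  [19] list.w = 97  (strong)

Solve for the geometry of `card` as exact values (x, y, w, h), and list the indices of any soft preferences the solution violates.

card = (x=138, y=286, w=203, h=27)
violated soft preferences: 16, 17

1. card.x = 138  [aside.left = card.left]
2. card.w = 203  [aside.w = card.w]
3. card.y = 286  [card.top = aside.bottom + 17]
4. card.h = 27  [list.bottom = card.bottom]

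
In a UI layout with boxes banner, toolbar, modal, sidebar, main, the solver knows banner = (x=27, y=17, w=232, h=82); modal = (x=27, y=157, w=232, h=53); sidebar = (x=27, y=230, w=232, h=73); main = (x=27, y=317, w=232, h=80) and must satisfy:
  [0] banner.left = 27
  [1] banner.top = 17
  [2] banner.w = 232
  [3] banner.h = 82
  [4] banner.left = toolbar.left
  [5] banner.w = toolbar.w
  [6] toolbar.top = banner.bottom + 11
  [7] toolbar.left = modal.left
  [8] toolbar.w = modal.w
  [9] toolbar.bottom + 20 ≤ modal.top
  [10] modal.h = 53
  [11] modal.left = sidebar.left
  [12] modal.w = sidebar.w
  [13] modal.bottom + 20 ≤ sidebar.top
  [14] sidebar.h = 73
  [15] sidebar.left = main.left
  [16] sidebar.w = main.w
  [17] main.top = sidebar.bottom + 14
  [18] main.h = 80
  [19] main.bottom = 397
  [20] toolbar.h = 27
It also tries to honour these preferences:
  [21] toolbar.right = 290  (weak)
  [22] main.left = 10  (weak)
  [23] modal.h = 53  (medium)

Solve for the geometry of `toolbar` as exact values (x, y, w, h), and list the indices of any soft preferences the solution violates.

toolbar = (x=27, y=110, w=232, h=27)
violated soft preferences: 21, 22

1. toolbar.x = 27  [banner.left = toolbar.left]
2. toolbar.w = 232  [banner.w = toolbar.w]
3. toolbar.y = 110  [toolbar.top = banner.bottom + 11]
4. toolbar.h = 27  [toolbar.h = 27]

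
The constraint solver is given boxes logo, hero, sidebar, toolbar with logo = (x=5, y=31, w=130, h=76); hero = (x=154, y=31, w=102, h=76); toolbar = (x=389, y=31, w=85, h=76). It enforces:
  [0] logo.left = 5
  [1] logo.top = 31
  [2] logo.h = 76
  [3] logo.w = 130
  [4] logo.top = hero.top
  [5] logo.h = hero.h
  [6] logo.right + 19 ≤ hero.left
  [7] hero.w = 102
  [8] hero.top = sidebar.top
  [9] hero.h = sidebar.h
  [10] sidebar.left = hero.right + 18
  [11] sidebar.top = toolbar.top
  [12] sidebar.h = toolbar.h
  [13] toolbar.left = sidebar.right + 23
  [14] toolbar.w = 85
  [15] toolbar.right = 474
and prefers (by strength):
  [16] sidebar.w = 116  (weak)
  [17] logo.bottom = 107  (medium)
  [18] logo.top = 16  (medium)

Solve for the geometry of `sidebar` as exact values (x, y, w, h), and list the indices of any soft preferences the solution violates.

1. sidebar.y = 31  [hero.top = sidebar.top]
2. sidebar.h = 76  [hero.h = sidebar.h]
3. sidebar.x = 274  [sidebar.left = hero.right + 18]
4. sidebar.w = 92  [toolbar.left = sidebar.right + 23]

sidebar = (x=274, y=31, w=92, h=76)
violated soft preferences: 16, 18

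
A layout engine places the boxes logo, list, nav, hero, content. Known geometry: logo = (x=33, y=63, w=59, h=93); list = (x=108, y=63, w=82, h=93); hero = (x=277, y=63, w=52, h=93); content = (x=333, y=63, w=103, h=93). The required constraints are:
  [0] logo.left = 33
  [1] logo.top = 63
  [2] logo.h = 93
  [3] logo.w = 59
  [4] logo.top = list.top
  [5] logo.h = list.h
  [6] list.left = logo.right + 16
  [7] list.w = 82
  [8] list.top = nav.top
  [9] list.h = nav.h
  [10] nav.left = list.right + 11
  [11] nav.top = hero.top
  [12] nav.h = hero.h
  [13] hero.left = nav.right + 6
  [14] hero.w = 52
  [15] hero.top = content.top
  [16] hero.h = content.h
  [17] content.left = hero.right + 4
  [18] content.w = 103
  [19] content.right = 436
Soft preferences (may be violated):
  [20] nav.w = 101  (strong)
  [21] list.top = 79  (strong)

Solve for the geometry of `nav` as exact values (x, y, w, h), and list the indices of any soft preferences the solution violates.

nav = (x=201, y=63, w=70, h=93)
violated soft preferences: 20, 21

1. nav.y = 63  [list.top = nav.top]
2. nav.h = 93  [list.h = nav.h]
3. nav.x = 201  [nav.left = list.right + 11]
4. nav.w = 70  [hero.left = nav.right + 6]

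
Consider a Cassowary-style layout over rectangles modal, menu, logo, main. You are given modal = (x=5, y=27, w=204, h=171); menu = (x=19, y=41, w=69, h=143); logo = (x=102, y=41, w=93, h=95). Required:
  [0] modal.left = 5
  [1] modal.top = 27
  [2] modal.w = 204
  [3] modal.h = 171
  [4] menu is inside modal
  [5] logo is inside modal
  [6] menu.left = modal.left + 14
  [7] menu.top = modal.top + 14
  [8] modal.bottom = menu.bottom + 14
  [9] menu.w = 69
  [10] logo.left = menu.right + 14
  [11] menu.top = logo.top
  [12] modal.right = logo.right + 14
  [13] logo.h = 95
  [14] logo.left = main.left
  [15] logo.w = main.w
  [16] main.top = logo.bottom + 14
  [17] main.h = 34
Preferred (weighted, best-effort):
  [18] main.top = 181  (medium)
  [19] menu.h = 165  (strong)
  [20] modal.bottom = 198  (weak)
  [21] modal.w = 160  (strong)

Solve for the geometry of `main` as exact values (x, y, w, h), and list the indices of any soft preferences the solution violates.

1. main.x = 102  [logo.left = main.left]
2. main.w = 93  [logo.w = main.w]
3. main.y = 150  [main.top = logo.bottom + 14]
4. main.h = 34  [main.h = 34]

main = (x=102, y=150, w=93, h=34)
violated soft preferences: 18, 19, 21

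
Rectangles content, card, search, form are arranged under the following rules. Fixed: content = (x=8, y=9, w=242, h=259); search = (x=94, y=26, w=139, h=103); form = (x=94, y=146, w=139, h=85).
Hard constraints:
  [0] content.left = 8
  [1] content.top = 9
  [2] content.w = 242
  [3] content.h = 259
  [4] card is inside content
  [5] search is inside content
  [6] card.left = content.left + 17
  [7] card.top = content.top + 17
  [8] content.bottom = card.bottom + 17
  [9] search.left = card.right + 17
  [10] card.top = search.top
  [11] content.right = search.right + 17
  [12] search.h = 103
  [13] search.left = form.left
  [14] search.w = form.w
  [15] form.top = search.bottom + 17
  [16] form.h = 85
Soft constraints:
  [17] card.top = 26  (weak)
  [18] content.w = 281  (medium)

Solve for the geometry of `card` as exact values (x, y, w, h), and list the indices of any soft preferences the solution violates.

card = (x=25, y=26, w=52, h=225)
violated soft preferences: 18

1. card.x = 25  [card.left = content.left + 17]
2. card.y = 26  [card.top = content.top + 17]
3. card.h = 225  [content.bottom = card.bottom + 17]
4. card.w = 52  [search.left = card.right + 17]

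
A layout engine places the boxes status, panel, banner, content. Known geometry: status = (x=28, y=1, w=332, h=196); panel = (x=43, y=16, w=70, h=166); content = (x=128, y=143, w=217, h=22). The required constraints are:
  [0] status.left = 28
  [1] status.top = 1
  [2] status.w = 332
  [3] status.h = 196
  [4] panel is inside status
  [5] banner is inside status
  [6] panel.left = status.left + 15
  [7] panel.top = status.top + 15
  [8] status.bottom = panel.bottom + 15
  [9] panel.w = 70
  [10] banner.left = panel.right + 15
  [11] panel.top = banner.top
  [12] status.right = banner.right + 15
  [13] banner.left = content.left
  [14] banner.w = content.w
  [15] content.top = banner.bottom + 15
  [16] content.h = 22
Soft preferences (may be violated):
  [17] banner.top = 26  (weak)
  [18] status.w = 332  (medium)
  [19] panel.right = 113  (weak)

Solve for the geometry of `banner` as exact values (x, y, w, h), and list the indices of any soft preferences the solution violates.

banner = (x=128, y=16, w=217, h=112)
violated soft preferences: 17

1. banner.x = 128  [banner.left = panel.right + 15]
2. banner.y = 16  [panel.top = banner.top]
3. banner.w = 217  [status.right = banner.right + 15]
4. banner.h = 112  [content.top = banner.bottom + 15]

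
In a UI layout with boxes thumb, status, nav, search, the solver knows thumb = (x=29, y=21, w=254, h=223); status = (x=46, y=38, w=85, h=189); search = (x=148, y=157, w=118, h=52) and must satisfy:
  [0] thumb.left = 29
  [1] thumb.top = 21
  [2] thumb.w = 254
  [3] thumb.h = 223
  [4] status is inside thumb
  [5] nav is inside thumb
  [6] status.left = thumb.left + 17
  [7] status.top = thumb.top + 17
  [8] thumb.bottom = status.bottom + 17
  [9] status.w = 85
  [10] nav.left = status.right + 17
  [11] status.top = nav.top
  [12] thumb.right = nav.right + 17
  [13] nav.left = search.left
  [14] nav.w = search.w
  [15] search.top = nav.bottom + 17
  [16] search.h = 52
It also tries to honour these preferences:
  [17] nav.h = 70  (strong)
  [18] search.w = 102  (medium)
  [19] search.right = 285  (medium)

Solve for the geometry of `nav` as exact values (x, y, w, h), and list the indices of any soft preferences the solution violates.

1. nav.x = 148  [nav.left = status.right + 17]
2. nav.y = 38  [status.top = nav.top]
3. nav.w = 118  [thumb.right = nav.right + 17]
4. nav.h = 102  [search.top = nav.bottom + 17]

nav = (x=148, y=38, w=118, h=102)
violated soft preferences: 17, 18, 19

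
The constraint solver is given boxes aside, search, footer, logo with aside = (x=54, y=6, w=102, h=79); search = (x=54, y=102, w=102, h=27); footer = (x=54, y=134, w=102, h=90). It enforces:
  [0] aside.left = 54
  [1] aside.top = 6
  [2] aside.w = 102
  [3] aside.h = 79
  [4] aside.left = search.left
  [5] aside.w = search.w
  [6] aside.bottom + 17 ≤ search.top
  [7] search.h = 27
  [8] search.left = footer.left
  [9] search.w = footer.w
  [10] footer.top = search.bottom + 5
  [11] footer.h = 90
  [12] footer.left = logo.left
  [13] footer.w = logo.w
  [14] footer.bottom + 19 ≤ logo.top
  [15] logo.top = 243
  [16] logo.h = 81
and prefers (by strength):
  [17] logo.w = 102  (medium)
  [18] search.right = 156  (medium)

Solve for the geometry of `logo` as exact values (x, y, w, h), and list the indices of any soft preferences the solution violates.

logo = (x=54, y=243, w=102, h=81)
violated soft preferences: none

1. logo.x = 54  [footer.left = logo.left]
2. logo.w = 102  [footer.w = logo.w]
3. logo.y = 243  [logo.top = 243]
4. logo.h = 81  [logo.h = 81]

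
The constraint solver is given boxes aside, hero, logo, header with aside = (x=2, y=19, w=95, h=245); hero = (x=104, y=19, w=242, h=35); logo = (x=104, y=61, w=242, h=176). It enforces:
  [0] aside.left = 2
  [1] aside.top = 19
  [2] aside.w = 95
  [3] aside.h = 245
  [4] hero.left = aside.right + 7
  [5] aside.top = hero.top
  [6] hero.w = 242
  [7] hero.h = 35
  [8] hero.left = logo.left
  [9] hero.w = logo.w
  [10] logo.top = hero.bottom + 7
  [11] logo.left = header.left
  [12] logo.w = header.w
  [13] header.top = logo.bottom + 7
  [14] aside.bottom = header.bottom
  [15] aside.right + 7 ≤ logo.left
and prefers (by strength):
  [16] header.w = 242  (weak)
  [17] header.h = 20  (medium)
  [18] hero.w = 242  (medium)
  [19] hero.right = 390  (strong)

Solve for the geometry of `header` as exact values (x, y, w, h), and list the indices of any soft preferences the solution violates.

header = (x=104, y=244, w=242, h=20)
violated soft preferences: 19

1. header.x = 104  [logo.left = header.left]
2. header.w = 242  [logo.w = header.w]
3. header.y = 244  [header.top = logo.bottom + 7]
4. header.h = 20  [aside.bottom = header.bottom]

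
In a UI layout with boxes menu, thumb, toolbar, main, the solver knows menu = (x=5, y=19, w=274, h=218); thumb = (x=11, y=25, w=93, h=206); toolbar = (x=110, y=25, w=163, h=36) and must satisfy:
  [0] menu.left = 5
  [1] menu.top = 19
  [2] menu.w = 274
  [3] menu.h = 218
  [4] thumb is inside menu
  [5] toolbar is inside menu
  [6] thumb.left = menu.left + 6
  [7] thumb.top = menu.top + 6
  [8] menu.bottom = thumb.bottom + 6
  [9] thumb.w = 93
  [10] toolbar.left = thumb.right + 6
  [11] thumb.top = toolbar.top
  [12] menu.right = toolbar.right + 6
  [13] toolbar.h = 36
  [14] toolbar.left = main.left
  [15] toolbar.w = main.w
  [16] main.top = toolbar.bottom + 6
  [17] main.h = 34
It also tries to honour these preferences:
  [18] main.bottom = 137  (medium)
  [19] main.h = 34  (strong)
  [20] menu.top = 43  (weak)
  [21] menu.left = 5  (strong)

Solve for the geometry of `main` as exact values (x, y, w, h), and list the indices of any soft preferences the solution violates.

main = (x=110, y=67, w=163, h=34)
violated soft preferences: 18, 20

1. main.x = 110  [toolbar.left = main.left]
2. main.w = 163  [toolbar.w = main.w]
3. main.y = 67  [main.top = toolbar.bottom + 6]
4. main.h = 34  [main.h = 34]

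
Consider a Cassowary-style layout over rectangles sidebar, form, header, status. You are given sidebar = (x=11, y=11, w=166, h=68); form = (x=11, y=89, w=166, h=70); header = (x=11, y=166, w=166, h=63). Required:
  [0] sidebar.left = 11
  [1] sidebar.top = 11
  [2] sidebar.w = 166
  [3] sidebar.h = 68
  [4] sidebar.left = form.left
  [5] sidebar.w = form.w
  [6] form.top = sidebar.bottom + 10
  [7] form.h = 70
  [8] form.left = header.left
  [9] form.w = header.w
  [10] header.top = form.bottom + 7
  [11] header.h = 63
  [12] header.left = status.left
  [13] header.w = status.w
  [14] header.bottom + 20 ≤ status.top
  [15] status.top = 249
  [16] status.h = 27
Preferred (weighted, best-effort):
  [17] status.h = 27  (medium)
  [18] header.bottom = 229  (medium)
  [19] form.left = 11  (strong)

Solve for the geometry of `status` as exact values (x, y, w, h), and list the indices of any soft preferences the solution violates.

status = (x=11, y=249, w=166, h=27)
violated soft preferences: none

1. status.x = 11  [header.left = status.left]
2. status.w = 166  [header.w = status.w]
3. status.y = 249  [status.top = 249]
4. status.h = 27  [status.h = 27]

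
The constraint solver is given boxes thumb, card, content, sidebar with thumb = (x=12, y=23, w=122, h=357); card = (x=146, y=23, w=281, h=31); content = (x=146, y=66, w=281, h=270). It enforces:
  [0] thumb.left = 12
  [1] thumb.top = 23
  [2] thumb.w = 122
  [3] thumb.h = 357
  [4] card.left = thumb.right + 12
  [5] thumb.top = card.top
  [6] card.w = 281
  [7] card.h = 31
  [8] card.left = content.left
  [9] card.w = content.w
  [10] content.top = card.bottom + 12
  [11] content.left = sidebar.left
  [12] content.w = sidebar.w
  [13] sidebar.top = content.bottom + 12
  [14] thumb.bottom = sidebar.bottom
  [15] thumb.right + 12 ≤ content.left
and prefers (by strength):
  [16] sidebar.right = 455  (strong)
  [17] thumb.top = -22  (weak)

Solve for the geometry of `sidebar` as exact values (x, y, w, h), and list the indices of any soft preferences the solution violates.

1. sidebar.x = 146  [content.left = sidebar.left]
2. sidebar.w = 281  [content.w = sidebar.w]
3. sidebar.y = 348  [sidebar.top = content.bottom + 12]
4. sidebar.h = 32  [thumb.bottom = sidebar.bottom]

sidebar = (x=146, y=348, w=281, h=32)
violated soft preferences: 16, 17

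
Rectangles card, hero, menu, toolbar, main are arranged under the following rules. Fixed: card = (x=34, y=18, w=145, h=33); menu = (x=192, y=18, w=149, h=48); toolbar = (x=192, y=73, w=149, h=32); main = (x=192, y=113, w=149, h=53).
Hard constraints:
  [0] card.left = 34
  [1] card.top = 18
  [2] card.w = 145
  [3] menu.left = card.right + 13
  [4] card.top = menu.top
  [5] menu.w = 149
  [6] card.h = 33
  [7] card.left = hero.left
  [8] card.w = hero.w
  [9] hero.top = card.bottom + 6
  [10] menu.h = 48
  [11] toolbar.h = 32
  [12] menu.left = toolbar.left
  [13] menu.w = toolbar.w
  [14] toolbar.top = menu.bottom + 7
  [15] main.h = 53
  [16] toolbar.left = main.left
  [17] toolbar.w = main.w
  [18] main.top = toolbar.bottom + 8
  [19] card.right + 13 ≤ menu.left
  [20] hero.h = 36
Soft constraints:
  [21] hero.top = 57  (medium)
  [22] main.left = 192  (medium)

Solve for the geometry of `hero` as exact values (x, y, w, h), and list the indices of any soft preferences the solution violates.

hero = (x=34, y=57, w=145, h=36)
violated soft preferences: none

1. hero.x = 34  [card.left = hero.left]
2. hero.w = 145  [card.w = hero.w]
3. hero.y = 57  [hero.top = card.bottom + 6]
4. hero.h = 36  [hero.h = 36]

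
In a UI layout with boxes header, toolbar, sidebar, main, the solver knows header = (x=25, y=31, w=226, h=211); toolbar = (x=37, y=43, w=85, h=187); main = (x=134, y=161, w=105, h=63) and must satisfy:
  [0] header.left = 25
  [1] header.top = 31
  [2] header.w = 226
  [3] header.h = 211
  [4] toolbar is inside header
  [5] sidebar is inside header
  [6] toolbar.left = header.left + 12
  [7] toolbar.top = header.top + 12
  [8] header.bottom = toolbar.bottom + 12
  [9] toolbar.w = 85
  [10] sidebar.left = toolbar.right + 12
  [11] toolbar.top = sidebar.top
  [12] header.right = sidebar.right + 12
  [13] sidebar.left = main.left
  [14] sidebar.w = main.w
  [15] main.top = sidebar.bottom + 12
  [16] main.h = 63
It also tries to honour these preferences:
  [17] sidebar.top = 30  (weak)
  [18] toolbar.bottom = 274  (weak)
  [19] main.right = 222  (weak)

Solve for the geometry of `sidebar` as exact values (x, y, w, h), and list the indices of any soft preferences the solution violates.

1. sidebar.x = 134  [sidebar.left = toolbar.right + 12]
2. sidebar.y = 43  [toolbar.top = sidebar.top]
3. sidebar.w = 105  [header.right = sidebar.right + 12]
4. sidebar.h = 106  [main.top = sidebar.bottom + 12]

sidebar = (x=134, y=43, w=105, h=106)
violated soft preferences: 17, 18, 19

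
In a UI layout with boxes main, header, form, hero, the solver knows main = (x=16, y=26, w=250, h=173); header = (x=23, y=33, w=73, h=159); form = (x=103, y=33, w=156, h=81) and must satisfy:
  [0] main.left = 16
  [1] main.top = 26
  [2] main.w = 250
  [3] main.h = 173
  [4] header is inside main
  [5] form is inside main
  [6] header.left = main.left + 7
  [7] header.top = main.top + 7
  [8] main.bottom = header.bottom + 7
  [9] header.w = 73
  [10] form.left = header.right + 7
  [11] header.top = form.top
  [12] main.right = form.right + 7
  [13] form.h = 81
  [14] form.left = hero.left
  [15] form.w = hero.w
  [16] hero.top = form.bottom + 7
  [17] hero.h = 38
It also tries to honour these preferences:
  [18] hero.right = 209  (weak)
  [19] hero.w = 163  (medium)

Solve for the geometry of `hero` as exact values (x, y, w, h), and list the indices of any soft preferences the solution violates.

hero = (x=103, y=121, w=156, h=38)
violated soft preferences: 18, 19

1. hero.x = 103  [form.left = hero.left]
2. hero.w = 156  [form.w = hero.w]
3. hero.y = 121  [hero.top = form.bottom + 7]
4. hero.h = 38  [hero.h = 38]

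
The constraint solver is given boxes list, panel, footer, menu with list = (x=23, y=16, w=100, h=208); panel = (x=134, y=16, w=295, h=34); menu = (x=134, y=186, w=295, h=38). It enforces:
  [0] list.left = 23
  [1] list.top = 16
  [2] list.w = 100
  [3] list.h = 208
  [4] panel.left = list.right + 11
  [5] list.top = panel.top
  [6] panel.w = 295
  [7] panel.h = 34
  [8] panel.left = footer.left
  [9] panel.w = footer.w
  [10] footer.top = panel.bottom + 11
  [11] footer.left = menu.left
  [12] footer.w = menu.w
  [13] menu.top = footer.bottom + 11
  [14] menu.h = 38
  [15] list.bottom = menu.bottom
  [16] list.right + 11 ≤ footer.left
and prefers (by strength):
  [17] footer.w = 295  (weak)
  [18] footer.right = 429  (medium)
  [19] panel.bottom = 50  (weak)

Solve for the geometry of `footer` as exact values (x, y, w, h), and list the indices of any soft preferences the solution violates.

footer = (x=134, y=61, w=295, h=114)
violated soft preferences: none

1. footer.x = 134  [panel.left = footer.left]
2. footer.w = 295  [panel.w = footer.w]
3. footer.y = 61  [footer.top = panel.bottom + 11]
4. footer.h = 114  [menu.top = footer.bottom + 11]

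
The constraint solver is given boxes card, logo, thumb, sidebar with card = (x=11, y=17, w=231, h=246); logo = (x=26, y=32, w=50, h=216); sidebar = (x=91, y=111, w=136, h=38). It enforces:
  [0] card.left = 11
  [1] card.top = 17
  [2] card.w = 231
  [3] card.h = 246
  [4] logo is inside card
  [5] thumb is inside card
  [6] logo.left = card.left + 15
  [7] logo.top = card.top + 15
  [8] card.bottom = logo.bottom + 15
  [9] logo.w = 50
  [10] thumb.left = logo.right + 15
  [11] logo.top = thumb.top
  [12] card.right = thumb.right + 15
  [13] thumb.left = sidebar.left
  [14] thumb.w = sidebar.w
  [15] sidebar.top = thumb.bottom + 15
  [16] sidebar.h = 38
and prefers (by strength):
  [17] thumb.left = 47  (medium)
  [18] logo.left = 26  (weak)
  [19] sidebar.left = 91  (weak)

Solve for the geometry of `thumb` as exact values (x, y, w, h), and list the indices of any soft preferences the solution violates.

1. thumb.x = 91  [thumb.left = logo.right + 15]
2. thumb.y = 32  [logo.top = thumb.top]
3. thumb.w = 136  [card.right = thumb.right + 15]
4. thumb.h = 64  [sidebar.top = thumb.bottom + 15]

thumb = (x=91, y=32, w=136, h=64)
violated soft preferences: 17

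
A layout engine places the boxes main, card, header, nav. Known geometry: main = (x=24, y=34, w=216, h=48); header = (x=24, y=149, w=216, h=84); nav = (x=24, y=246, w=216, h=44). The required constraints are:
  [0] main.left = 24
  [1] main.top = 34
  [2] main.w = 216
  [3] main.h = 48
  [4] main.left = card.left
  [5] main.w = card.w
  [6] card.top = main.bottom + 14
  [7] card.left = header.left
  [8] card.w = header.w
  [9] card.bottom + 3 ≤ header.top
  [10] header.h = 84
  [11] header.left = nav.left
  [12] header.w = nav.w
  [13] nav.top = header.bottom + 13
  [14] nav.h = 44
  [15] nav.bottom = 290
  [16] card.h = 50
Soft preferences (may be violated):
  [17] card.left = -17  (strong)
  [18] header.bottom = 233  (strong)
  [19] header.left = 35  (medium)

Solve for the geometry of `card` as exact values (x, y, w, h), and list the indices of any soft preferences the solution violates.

card = (x=24, y=96, w=216, h=50)
violated soft preferences: 17, 19

1. card.x = 24  [main.left = card.left]
2. card.w = 216  [main.w = card.w]
3. card.y = 96  [card.top = main.bottom + 14]
4. card.h = 50  [card.h = 50]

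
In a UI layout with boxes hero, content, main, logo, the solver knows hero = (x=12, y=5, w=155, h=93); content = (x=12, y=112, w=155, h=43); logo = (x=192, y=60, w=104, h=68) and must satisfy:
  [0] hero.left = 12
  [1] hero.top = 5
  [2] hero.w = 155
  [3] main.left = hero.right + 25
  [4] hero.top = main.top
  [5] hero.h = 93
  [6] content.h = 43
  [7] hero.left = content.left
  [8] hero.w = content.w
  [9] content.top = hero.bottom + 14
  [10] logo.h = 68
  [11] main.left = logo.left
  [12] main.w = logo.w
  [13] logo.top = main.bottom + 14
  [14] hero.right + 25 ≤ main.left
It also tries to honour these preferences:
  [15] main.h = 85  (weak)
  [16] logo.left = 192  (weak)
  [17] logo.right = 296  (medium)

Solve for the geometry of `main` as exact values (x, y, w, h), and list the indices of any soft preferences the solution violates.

main = (x=192, y=5, w=104, h=41)
violated soft preferences: 15

1. main.x = 192  [main.left = hero.right + 25]
2. main.y = 5  [hero.top = main.top]
3. main.w = 104  [main.w = logo.w]
4. main.h = 41  [logo.top = main.bottom + 14]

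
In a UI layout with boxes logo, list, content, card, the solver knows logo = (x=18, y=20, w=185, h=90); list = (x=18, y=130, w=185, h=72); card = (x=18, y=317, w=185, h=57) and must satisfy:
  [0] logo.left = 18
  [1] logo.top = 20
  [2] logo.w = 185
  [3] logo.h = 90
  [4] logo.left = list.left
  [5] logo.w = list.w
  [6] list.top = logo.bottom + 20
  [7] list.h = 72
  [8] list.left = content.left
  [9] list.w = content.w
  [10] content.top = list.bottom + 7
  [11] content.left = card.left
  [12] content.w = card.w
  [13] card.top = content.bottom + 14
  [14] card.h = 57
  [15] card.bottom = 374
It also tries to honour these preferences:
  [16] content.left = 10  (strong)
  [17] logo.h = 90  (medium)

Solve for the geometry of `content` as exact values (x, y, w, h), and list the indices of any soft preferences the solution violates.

1. content.x = 18  [list.left = content.left]
2. content.w = 185  [list.w = content.w]
3. content.y = 209  [content.top = list.bottom + 7]
4. content.h = 94  [card.top = content.bottom + 14]

content = (x=18, y=209, w=185, h=94)
violated soft preferences: 16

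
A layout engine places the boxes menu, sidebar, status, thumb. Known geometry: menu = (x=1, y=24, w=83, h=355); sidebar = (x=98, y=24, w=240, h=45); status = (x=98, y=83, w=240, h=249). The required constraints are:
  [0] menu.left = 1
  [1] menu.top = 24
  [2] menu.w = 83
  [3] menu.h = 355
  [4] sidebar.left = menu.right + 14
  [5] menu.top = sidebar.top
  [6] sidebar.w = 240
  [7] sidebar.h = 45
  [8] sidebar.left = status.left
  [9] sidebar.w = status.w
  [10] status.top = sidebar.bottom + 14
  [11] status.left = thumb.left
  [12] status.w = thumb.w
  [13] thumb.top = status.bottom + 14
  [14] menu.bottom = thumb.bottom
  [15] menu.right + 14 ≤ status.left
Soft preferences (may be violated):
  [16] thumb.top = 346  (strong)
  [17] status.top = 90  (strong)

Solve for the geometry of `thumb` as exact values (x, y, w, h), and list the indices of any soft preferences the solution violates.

1. thumb.x = 98  [status.left = thumb.left]
2. thumb.w = 240  [status.w = thumb.w]
3. thumb.y = 346  [thumb.top = status.bottom + 14]
4. thumb.h = 33  [menu.bottom = thumb.bottom]

thumb = (x=98, y=346, w=240, h=33)
violated soft preferences: 17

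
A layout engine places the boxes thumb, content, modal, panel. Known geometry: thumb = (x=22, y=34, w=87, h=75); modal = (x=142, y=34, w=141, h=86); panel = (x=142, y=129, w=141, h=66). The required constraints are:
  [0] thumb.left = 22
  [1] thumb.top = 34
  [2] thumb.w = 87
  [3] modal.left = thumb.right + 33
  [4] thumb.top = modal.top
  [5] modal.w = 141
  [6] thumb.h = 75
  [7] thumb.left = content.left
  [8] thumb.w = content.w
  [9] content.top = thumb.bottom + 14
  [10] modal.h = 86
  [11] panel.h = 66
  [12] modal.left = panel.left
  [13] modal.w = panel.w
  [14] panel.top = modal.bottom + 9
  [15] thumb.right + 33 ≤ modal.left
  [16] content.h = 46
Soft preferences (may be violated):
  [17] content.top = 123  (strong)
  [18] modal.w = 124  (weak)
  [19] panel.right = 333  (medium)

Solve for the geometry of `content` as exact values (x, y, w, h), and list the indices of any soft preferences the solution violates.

1. content.x = 22  [thumb.left = content.left]
2. content.w = 87  [thumb.w = content.w]
3. content.y = 123  [content.top = thumb.bottom + 14]
4. content.h = 46  [content.h = 46]

content = (x=22, y=123, w=87, h=46)
violated soft preferences: 18, 19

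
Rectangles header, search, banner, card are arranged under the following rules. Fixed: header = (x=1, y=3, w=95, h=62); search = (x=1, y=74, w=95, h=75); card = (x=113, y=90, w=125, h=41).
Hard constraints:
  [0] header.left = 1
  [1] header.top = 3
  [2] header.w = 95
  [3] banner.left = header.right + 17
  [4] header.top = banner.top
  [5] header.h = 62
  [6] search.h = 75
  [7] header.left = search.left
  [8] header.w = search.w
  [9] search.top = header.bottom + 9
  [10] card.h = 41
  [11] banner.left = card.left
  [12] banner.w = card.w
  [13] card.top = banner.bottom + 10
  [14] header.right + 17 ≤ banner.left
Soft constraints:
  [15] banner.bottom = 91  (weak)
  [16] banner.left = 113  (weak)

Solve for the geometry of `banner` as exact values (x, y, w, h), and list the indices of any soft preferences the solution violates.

banner = (x=113, y=3, w=125, h=77)
violated soft preferences: 15

1. banner.x = 113  [banner.left = header.right + 17]
2. banner.y = 3  [header.top = banner.top]
3. banner.w = 125  [banner.w = card.w]
4. banner.h = 77  [card.top = banner.bottom + 10]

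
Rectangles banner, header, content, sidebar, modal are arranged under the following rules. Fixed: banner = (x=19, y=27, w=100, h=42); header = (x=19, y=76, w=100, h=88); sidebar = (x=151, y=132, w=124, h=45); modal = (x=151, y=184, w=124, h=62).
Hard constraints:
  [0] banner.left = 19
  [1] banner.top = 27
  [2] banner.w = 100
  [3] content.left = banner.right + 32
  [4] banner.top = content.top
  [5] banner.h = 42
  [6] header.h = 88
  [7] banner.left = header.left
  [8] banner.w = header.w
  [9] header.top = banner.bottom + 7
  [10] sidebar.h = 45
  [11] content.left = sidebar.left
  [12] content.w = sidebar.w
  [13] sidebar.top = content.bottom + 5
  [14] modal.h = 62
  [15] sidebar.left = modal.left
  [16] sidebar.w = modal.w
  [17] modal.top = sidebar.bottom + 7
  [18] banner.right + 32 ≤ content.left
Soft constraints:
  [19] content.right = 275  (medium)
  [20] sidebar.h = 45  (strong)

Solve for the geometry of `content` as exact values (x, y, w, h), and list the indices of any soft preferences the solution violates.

1. content.x = 151  [content.left = banner.right + 32]
2. content.y = 27  [banner.top = content.top]
3. content.w = 124  [content.w = sidebar.w]
4. content.h = 100  [sidebar.top = content.bottom + 5]

content = (x=151, y=27, w=124, h=100)
violated soft preferences: none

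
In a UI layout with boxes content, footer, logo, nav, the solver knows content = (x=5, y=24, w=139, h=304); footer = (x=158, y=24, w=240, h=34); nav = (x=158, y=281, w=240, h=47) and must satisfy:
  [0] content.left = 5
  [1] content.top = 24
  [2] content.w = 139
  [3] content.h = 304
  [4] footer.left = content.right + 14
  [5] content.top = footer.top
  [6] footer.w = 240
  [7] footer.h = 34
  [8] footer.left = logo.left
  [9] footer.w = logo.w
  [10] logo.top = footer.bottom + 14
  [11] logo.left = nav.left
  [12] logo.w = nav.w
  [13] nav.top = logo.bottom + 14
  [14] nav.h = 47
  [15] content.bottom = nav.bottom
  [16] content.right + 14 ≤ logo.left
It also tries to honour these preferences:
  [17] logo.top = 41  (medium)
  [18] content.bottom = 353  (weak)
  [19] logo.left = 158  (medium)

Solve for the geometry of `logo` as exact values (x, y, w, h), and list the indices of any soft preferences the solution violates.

logo = (x=158, y=72, w=240, h=195)
violated soft preferences: 17, 18

1. logo.x = 158  [footer.left = logo.left]
2. logo.w = 240  [footer.w = logo.w]
3. logo.y = 72  [logo.top = footer.bottom + 14]
4. logo.h = 195  [nav.top = logo.bottom + 14]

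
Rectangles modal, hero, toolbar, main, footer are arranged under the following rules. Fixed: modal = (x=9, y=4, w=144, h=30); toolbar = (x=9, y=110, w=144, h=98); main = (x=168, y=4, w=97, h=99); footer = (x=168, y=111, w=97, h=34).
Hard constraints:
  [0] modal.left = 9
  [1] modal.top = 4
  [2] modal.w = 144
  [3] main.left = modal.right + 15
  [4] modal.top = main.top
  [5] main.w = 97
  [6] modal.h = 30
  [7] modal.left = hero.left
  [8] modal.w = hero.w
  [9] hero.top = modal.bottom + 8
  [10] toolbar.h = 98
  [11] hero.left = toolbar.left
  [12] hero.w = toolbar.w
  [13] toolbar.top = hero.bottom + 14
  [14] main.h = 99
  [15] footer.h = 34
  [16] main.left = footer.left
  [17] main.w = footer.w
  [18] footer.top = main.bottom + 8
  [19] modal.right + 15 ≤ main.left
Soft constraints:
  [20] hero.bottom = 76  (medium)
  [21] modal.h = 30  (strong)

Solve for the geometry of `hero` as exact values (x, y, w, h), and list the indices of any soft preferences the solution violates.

hero = (x=9, y=42, w=144, h=54)
violated soft preferences: 20

1. hero.x = 9  [modal.left = hero.left]
2. hero.w = 144  [modal.w = hero.w]
3. hero.y = 42  [hero.top = modal.bottom + 8]
4. hero.h = 54  [toolbar.top = hero.bottom + 14]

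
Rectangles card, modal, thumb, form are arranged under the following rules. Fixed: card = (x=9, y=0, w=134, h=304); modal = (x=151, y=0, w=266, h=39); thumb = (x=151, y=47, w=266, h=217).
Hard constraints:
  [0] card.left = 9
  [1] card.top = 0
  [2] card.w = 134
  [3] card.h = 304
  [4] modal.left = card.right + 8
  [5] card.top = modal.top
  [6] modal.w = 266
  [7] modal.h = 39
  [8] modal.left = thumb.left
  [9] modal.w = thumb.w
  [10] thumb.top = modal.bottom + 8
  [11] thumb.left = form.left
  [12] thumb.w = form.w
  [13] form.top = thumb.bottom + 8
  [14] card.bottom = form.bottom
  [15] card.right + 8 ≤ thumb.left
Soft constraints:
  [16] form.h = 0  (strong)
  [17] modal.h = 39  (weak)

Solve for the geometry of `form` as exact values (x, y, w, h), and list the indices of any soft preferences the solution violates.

form = (x=151, y=272, w=266, h=32)
violated soft preferences: 16

1. form.x = 151  [thumb.left = form.left]
2. form.w = 266  [thumb.w = form.w]
3. form.y = 272  [form.top = thumb.bottom + 8]
4. form.h = 32  [card.bottom = form.bottom]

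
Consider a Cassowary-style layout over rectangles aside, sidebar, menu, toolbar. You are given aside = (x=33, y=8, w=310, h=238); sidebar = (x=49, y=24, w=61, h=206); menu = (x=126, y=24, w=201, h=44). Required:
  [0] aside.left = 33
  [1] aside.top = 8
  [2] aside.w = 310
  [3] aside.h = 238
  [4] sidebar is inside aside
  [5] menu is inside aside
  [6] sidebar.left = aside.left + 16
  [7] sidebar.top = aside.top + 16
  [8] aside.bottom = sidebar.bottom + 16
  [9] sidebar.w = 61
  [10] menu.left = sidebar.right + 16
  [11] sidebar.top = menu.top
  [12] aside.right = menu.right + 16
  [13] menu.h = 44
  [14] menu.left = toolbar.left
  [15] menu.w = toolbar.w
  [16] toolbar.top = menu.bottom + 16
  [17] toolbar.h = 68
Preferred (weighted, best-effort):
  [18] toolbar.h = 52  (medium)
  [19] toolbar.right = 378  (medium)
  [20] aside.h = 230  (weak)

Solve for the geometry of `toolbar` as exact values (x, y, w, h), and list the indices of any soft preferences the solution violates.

1. toolbar.x = 126  [menu.left = toolbar.left]
2. toolbar.w = 201  [menu.w = toolbar.w]
3. toolbar.y = 84  [toolbar.top = menu.bottom + 16]
4. toolbar.h = 68  [toolbar.h = 68]

toolbar = (x=126, y=84, w=201, h=68)
violated soft preferences: 18, 19, 20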